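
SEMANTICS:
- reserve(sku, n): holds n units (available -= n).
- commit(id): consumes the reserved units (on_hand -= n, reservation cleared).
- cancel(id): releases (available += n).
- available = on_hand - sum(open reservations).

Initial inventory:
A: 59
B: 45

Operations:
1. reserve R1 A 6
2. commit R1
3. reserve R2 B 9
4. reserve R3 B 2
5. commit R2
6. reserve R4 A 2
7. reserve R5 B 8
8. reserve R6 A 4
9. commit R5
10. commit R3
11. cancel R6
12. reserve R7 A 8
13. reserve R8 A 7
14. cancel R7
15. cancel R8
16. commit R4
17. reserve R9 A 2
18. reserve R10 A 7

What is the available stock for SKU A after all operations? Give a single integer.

Step 1: reserve R1 A 6 -> on_hand[A=59 B=45] avail[A=53 B=45] open={R1}
Step 2: commit R1 -> on_hand[A=53 B=45] avail[A=53 B=45] open={}
Step 3: reserve R2 B 9 -> on_hand[A=53 B=45] avail[A=53 B=36] open={R2}
Step 4: reserve R3 B 2 -> on_hand[A=53 B=45] avail[A=53 B=34] open={R2,R3}
Step 5: commit R2 -> on_hand[A=53 B=36] avail[A=53 B=34] open={R3}
Step 6: reserve R4 A 2 -> on_hand[A=53 B=36] avail[A=51 B=34] open={R3,R4}
Step 7: reserve R5 B 8 -> on_hand[A=53 B=36] avail[A=51 B=26] open={R3,R4,R5}
Step 8: reserve R6 A 4 -> on_hand[A=53 B=36] avail[A=47 B=26] open={R3,R4,R5,R6}
Step 9: commit R5 -> on_hand[A=53 B=28] avail[A=47 B=26] open={R3,R4,R6}
Step 10: commit R3 -> on_hand[A=53 B=26] avail[A=47 B=26] open={R4,R6}
Step 11: cancel R6 -> on_hand[A=53 B=26] avail[A=51 B=26] open={R4}
Step 12: reserve R7 A 8 -> on_hand[A=53 B=26] avail[A=43 B=26] open={R4,R7}
Step 13: reserve R8 A 7 -> on_hand[A=53 B=26] avail[A=36 B=26] open={R4,R7,R8}
Step 14: cancel R7 -> on_hand[A=53 B=26] avail[A=44 B=26] open={R4,R8}
Step 15: cancel R8 -> on_hand[A=53 B=26] avail[A=51 B=26] open={R4}
Step 16: commit R4 -> on_hand[A=51 B=26] avail[A=51 B=26] open={}
Step 17: reserve R9 A 2 -> on_hand[A=51 B=26] avail[A=49 B=26] open={R9}
Step 18: reserve R10 A 7 -> on_hand[A=51 B=26] avail[A=42 B=26] open={R10,R9}
Final available[A] = 42

Answer: 42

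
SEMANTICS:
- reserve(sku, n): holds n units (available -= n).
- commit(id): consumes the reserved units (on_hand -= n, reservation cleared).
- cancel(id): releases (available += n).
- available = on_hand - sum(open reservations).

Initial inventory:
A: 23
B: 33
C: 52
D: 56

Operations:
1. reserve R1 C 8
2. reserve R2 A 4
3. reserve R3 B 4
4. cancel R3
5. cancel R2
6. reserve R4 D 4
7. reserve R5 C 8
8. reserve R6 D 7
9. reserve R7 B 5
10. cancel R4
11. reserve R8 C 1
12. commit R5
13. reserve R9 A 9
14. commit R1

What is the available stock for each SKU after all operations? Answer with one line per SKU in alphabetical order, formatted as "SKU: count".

Step 1: reserve R1 C 8 -> on_hand[A=23 B=33 C=52 D=56] avail[A=23 B=33 C=44 D=56] open={R1}
Step 2: reserve R2 A 4 -> on_hand[A=23 B=33 C=52 D=56] avail[A=19 B=33 C=44 D=56] open={R1,R2}
Step 3: reserve R3 B 4 -> on_hand[A=23 B=33 C=52 D=56] avail[A=19 B=29 C=44 D=56] open={R1,R2,R3}
Step 4: cancel R3 -> on_hand[A=23 B=33 C=52 D=56] avail[A=19 B=33 C=44 D=56] open={R1,R2}
Step 5: cancel R2 -> on_hand[A=23 B=33 C=52 D=56] avail[A=23 B=33 C=44 D=56] open={R1}
Step 6: reserve R4 D 4 -> on_hand[A=23 B=33 C=52 D=56] avail[A=23 B=33 C=44 D=52] open={R1,R4}
Step 7: reserve R5 C 8 -> on_hand[A=23 B=33 C=52 D=56] avail[A=23 B=33 C=36 D=52] open={R1,R4,R5}
Step 8: reserve R6 D 7 -> on_hand[A=23 B=33 C=52 D=56] avail[A=23 B=33 C=36 D=45] open={R1,R4,R5,R6}
Step 9: reserve R7 B 5 -> on_hand[A=23 B=33 C=52 D=56] avail[A=23 B=28 C=36 D=45] open={R1,R4,R5,R6,R7}
Step 10: cancel R4 -> on_hand[A=23 B=33 C=52 D=56] avail[A=23 B=28 C=36 D=49] open={R1,R5,R6,R7}
Step 11: reserve R8 C 1 -> on_hand[A=23 B=33 C=52 D=56] avail[A=23 B=28 C=35 D=49] open={R1,R5,R6,R7,R8}
Step 12: commit R5 -> on_hand[A=23 B=33 C=44 D=56] avail[A=23 B=28 C=35 D=49] open={R1,R6,R7,R8}
Step 13: reserve R9 A 9 -> on_hand[A=23 B=33 C=44 D=56] avail[A=14 B=28 C=35 D=49] open={R1,R6,R7,R8,R9}
Step 14: commit R1 -> on_hand[A=23 B=33 C=36 D=56] avail[A=14 B=28 C=35 D=49] open={R6,R7,R8,R9}

Answer: A: 14
B: 28
C: 35
D: 49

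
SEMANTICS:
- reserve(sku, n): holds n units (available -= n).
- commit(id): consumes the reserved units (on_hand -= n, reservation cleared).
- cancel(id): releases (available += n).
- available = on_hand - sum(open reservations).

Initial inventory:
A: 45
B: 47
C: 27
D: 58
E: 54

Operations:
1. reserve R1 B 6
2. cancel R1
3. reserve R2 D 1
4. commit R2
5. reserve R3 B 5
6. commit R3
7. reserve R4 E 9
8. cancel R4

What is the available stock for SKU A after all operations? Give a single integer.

Step 1: reserve R1 B 6 -> on_hand[A=45 B=47 C=27 D=58 E=54] avail[A=45 B=41 C=27 D=58 E=54] open={R1}
Step 2: cancel R1 -> on_hand[A=45 B=47 C=27 D=58 E=54] avail[A=45 B=47 C=27 D=58 E=54] open={}
Step 3: reserve R2 D 1 -> on_hand[A=45 B=47 C=27 D=58 E=54] avail[A=45 B=47 C=27 D=57 E=54] open={R2}
Step 4: commit R2 -> on_hand[A=45 B=47 C=27 D=57 E=54] avail[A=45 B=47 C=27 D=57 E=54] open={}
Step 5: reserve R3 B 5 -> on_hand[A=45 B=47 C=27 D=57 E=54] avail[A=45 B=42 C=27 D=57 E=54] open={R3}
Step 6: commit R3 -> on_hand[A=45 B=42 C=27 D=57 E=54] avail[A=45 B=42 C=27 D=57 E=54] open={}
Step 7: reserve R4 E 9 -> on_hand[A=45 B=42 C=27 D=57 E=54] avail[A=45 B=42 C=27 D=57 E=45] open={R4}
Step 8: cancel R4 -> on_hand[A=45 B=42 C=27 D=57 E=54] avail[A=45 B=42 C=27 D=57 E=54] open={}
Final available[A] = 45

Answer: 45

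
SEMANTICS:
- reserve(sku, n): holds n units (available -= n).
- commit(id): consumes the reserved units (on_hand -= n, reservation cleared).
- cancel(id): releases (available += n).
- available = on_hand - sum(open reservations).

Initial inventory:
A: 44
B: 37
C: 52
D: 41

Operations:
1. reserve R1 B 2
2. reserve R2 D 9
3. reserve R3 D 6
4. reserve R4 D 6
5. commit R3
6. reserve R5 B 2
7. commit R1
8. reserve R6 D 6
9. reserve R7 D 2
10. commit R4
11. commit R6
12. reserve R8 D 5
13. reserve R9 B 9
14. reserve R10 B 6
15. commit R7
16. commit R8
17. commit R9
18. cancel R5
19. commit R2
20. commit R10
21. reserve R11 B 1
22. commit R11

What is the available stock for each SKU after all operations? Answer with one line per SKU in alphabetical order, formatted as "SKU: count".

Answer: A: 44
B: 19
C: 52
D: 7

Derivation:
Step 1: reserve R1 B 2 -> on_hand[A=44 B=37 C=52 D=41] avail[A=44 B=35 C=52 D=41] open={R1}
Step 2: reserve R2 D 9 -> on_hand[A=44 B=37 C=52 D=41] avail[A=44 B=35 C=52 D=32] open={R1,R2}
Step 3: reserve R3 D 6 -> on_hand[A=44 B=37 C=52 D=41] avail[A=44 B=35 C=52 D=26] open={R1,R2,R3}
Step 4: reserve R4 D 6 -> on_hand[A=44 B=37 C=52 D=41] avail[A=44 B=35 C=52 D=20] open={R1,R2,R3,R4}
Step 5: commit R3 -> on_hand[A=44 B=37 C=52 D=35] avail[A=44 B=35 C=52 D=20] open={R1,R2,R4}
Step 6: reserve R5 B 2 -> on_hand[A=44 B=37 C=52 D=35] avail[A=44 B=33 C=52 D=20] open={R1,R2,R4,R5}
Step 7: commit R1 -> on_hand[A=44 B=35 C=52 D=35] avail[A=44 B=33 C=52 D=20] open={R2,R4,R5}
Step 8: reserve R6 D 6 -> on_hand[A=44 B=35 C=52 D=35] avail[A=44 B=33 C=52 D=14] open={R2,R4,R5,R6}
Step 9: reserve R7 D 2 -> on_hand[A=44 B=35 C=52 D=35] avail[A=44 B=33 C=52 D=12] open={R2,R4,R5,R6,R7}
Step 10: commit R4 -> on_hand[A=44 B=35 C=52 D=29] avail[A=44 B=33 C=52 D=12] open={R2,R5,R6,R7}
Step 11: commit R6 -> on_hand[A=44 B=35 C=52 D=23] avail[A=44 B=33 C=52 D=12] open={R2,R5,R7}
Step 12: reserve R8 D 5 -> on_hand[A=44 B=35 C=52 D=23] avail[A=44 B=33 C=52 D=7] open={R2,R5,R7,R8}
Step 13: reserve R9 B 9 -> on_hand[A=44 B=35 C=52 D=23] avail[A=44 B=24 C=52 D=7] open={R2,R5,R7,R8,R9}
Step 14: reserve R10 B 6 -> on_hand[A=44 B=35 C=52 D=23] avail[A=44 B=18 C=52 D=7] open={R10,R2,R5,R7,R8,R9}
Step 15: commit R7 -> on_hand[A=44 B=35 C=52 D=21] avail[A=44 B=18 C=52 D=7] open={R10,R2,R5,R8,R9}
Step 16: commit R8 -> on_hand[A=44 B=35 C=52 D=16] avail[A=44 B=18 C=52 D=7] open={R10,R2,R5,R9}
Step 17: commit R9 -> on_hand[A=44 B=26 C=52 D=16] avail[A=44 B=18 C=52 D=7] open={R10,R2,R5}
Step 18: cancel R5 -> on_hand[A=44 B=26 C=52 D=16] avail[A=44 B=20 C=52 D=7] open={R10,R2}
Step 19: commit R2 -> on_hand[A=44 B=26 C=52 D=7] avail[A=44 B=20 C=52 D=7] open={R10}
Step 20: commit R10 -> on_hand[A=44 B=20 C=52 D=7] avail[A=44 B=20 C=52 D=7] open={}
Step 21: reserve R11 B 1 -> on_hand[A=44 B=20 C=52 D=7] avail[A=44 B=19 C=52 D=7] open={R11}
Step 22: commit R11 -> on_hand[A=44 B=19 C=52 D=7] avail[A=44 B=19 C=52 D=7] open={}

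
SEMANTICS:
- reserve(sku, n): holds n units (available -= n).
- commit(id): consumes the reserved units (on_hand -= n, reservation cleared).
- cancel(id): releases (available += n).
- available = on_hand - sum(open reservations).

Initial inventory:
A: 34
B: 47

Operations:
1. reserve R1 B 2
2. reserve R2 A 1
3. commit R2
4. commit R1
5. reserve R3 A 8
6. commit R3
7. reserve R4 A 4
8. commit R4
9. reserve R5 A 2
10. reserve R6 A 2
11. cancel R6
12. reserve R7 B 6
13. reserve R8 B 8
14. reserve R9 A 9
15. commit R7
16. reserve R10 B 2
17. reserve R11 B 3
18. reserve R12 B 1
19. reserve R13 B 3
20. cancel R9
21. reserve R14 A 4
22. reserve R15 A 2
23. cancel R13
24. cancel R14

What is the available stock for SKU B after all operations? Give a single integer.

Answer: 25

Derivation:
Step 1: reserve R1 B 2 -> on_hand[A=34 B=47] avail[A=34 B=45] open={R1}
Step 2: reserve R2 A 1 -> on_hand[A=34 B=47] avail[A=33 B=45] open={R1,R2}
Step 3: commit R2 -> on_hand[A=33 B=47] avail[A=33 B=45] open={R1}
Step 4: commit R1 -> on_hand[A=33 B=45] avail[A=33 B=45] open={}
Step 5: reserve R3 A 8 -> on_hand[A=33 B=45] avail[A=25 B=45] open={R3}
Step 6: commit R3 -> on_hand[A=25 B=45] avail[A=25 B=45] open={}
Step 7: reserve R4 A 4 -> on_hand[A=25 B=45] avail[A=21 B=45] open={R4}
Step 8: commit R4 -> on_hand[A=21 B=45] avail[A=21 B=45] open={}
Step 9: reserve R5 A 2 -> on_hand[A=21 B=45] avail[A=19 B=45] open={R5}
Step 10: reserve R6 A 2 -> on_hand[A=21 B=45] avail[A=17 B=45] open={R5,R6}
Step 11: cancel R6 -> on_hand[A=21 B=45] avail[A=19 B=45] open={R5}
Step 12: reserve R7 B 6 -> on_hand[A=21 B=45] avail[A=19 B=39] open={R5,R7}
Step 13: reserve R8 B 8 -> on_hand[A=21 B=45] avail[A=19 B=31] open={R5,R7,R8}
Step 14: reserve R9 A 9 -> on_hand[A=21 B=45] avail[A=10 B=31] open={R5,R7,R8,R9}
Step 15: commit R7 -> on_hand[A=21 B=39] avail[A=10 B=31] open={R5,R8,R9}
Step 16: reserve R10 B 2 -> on_hand[A=21 B=39] avail[A=10 B=29] open={R10,R5,R8,R9}
Step 17: reserve R11 B 3 -> on_hand[A=21 B=39] avail[A=10 B=26] open={R10,R11,R5,R8,R9}
Step 18: reserve R12 B 1 -> on_hand[A=21 B=39] avail[A=10 B=25] open={R10,R11,R12,R5,R8,R9}
Step 19: reserve R13 B 3 -> on_hand[A=21 B=39] avail[A=10 B=22] open={R10,R11,R12,R13,R5,R8,R9}
Step 20: cancel R9 -> on_hand[A=21 B=39] avail[A=19 B=22] open={R10,R11,R12,R13,R5,R8}
Step 21: reserve R14 A 4 -> on_hand[A=21 B=39] avail[A=15 B=22] open={R10,R11,R12,R13,R14,R5,R8}
Step 22: reserve R15 A 2 -> on_hand[A=21 B=39] avail[A=13 B=22] open={R10,R11,R12,R13,R14,R15,R5,R8}
Step 23: cancel R13 -> on_hand[A=21 B=39] avail[A=13 B=25] open={R10,R11,R12,R14,R15,R5,R8}
Step 24: cancel R14 -> on_hand[A=21 B=39] avail[A=17 B=25] open={R10,R11,R12,R15,R5,R8}
Final available[B] = 25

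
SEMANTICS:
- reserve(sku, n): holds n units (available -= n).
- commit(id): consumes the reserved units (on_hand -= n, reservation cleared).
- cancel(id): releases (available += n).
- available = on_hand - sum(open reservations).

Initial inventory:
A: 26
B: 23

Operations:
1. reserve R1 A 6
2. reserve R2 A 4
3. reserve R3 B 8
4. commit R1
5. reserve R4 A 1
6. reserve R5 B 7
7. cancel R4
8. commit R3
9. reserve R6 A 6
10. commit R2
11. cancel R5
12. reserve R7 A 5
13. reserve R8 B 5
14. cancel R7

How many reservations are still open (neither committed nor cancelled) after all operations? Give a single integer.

Answer: 2

Derivation:
Step 1: reserve R1 A 6 -> on_hand[A=26 B=23] avail[A=20 B=23] open={R1}
Step 2: reserve R2 A 4 -> on_hand[A=26 B=23] avail[A=16 B=23] open={R1,R2}
Step 3: reserve R3 B 8 -> on_hand[A=26 B=23] avail[A=16 B=15] open={R1,R2,R3}
Step 4: commit R1 -> on_hand[A=20 B=23] avail[A=16 B=15] open={R2,R3}
Step 5: reserve R4 A 1 -> on_hand[A=20 B=23] avail[A=15 B=15] open={R2,R3,R4}
Step 6: reserve R5 B 7 -> on_hand[A=20 B=23] avail[A=15 B=8] open={R2,R3,R4,R5}
Step 7: cancel R4 -> on_hand[A=20 B=23] avail[A=16 B=8] open={R2,R3,R5}
Step 8: commit R3 -> on_hand[A=20 B=15] avail[A=16 B=8] open={R2,R5}
Step 9: reserve R6 A 6 -> on_hand[A=20 B=15] avail[A=10 B=8] open={R2,R5,R6}
Step 10: commit R2 -> on_hand[A=16 B=15] avail[A=10 B=8] open={R5,R6}
Step 11: cancel R5 -> on_hand[A=16 B=15] avail[A=10 B=15] open={R6}
Step 12: reserve R7 A 5 -> on_hand[A=16 B=15] avail[A=5 B=15] open={R6,R7}
Step 13: reserve R8 B 5 -> on_hand[A=16 B=15] avail[A=5 B=10] open={R6,R7,R8}
Step 14: cancel R7 -> on_hand[A=16 B=15] avail[A=10 B=10] open={R6,R8}
Open reservations: ['R6', 'R8'] -> 2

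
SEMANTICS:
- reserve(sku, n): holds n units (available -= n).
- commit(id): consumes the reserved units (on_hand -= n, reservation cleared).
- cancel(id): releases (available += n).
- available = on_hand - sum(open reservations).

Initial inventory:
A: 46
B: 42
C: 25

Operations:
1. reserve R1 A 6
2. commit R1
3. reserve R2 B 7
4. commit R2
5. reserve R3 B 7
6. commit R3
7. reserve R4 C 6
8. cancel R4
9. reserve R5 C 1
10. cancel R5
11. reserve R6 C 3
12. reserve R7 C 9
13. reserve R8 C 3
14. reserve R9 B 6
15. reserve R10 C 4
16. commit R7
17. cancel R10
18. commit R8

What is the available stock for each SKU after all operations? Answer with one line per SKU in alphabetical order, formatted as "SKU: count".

Step 1: reserve R1 A 6 -> on_hand[A=46 B=42 C=25] avail[A=40 B=42 C=25] open={R1}
Step 2: commit R1 -> on_hand[A=40 B=42 C=25] avail[A=40 B=42 C=25] open={}
Step 3: reserve R2 B 7 -> on_hand[A=40 B=42 C=25] avail[A=40 B=35 C=25] open={R2}
Step 4: commit R2 -> on_hand[A=40 B=35 C=25] avail[A=40 B=35 C=25] open={}
Step 5: reserve R3 B 7 -> on_hand[A=40 B=35 C=25] avail[A=40 B=28 C=25] open={R3}
Step 6: commit R3 -> on_hand[A=40 B=28 C=25] avail[A=40 B=28 C=25] open={}
Step 7: reserve R4 C 6 -> on_hand[A=40 B=28 C=25] avail[A=40 B=28 C=19] open={R4}
Step 8: cancel R4 -> on_hand[A=40 B=28 C=25] avail[A=40 B=28 C=25] open={}
Step 9: reserve R5 C 1 -> on_hand[A=40 B=28 C=25] avail[A=40 B=28 C=24] open={R5}
Step 10: cancel R5 -> on_hand[A=40 B=28 C=25] avail[A=40 B=28 C=25] open={}
Step 11: reserve R6 C 3 -> on_hand[A=40 B=28 C=25] avail[A=40 B=28 C=22] open={R6}
Step 12: reserve R7 C 9 -> on_hand[A=40 B=28 C=25] avail[A=40 B=28 C=13] open={R6,R7}
Step 13: reserve R8 C 3 -> on_hand[A=40 B=28 C=25] avail[A=40 B=28 C=10] open={R6,R7,R8}
Step 14: reserve R9 B 6 -> on_hand[A=40 B=28 C=25] avail[A=40 B=22 C=10] open={R6,R7,R8,R9}
Step 15: reserve R10 C 4 -> on_hand[A=40 B=28 C=25] avail[A=40 B=22 C=6] open={R10,R6,R7,R8,R9}
Step 16: commit R7 -> on_hand[A=40 B=28 C=16] avail[A=40 B=22 C=6] open={R10,R6,R8,R9}
Step 17: cancel R10 -> on_hand[A=40 B=28 C=16] avail[A=40 B=22 C=10] open={R6,R8,R9}
Step 18: commit R8 -> on_hand[A=40 B=28 C=13] avail[A=40 B=22 C=10] open={R6,R9}

Answer: A: 40
B: 22
C: 10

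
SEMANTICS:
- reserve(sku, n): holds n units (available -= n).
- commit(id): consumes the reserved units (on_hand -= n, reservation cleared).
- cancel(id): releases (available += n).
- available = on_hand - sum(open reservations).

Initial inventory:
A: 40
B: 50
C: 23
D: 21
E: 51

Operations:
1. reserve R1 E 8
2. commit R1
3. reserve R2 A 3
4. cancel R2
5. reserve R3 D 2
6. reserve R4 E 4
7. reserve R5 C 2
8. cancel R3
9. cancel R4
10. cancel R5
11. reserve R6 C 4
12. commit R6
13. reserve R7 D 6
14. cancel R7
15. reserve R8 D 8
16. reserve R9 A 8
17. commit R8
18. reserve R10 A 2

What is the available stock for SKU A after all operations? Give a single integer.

Answer: 30

Derivation:
Step 1: reserve R1 E 8 -> on_hand[A=40 B=50 C=23 D=21 E=51] avail[A=40 B=50 C=23 D=21 E=43] open={R1}
Step 2: commit R1 -> on_hand[A=40 B=50 C=23 D=21 E=43] avail[A=40 B=50 C=23 D=21 E=43] open={}
Step 3: reserve R2 A 3 -> on_hand[A=40 B=50 C=23 D=21 E=43] avail[A=37 B=50 C=23 D=21 E=43] open={R2}
Step 4: cancel R2 -> on_hand[A=40 B=50 C=23 D=21 E=43] avail[A=40 B=50 C=23 D=21 E=43] open={}
Step 5: reserve R3 D 2 -> on_hand[A=40 B=50 C=23 D=21 E=43] avail[A=40 B=50 C=23 D=19 E=43] open={R3}
Step 6: reserve R4 E 4 -> on_hand[A=40 B=50 C=23 D=21 E=43] avail[A=40 B=50 C=23 D=19 E=39] open={R3,R4}
Step 7: reserve R5 C 2 -> on_hand[A=40 B=50 C=23 D=21 E=43] avail[A=40 B=50 C=21 D=19 E=39] open={R3,R4,R5}
Step 8: cancel R3 -> on_hand[A=40 B=50 C=23 D=21 E=43] avail[A=40 B=50 C=21 D=21 E=39] open={R4,R5}
Step 9: cancel R4 -> on_hand[A=40 B=50 C=23 D=21 E=43] avail[A=40 B=50 C=21 D=21 E=43] open={R5}
Step 10: cancel R5 -> on_hand[A=40 B=50 C=23 D=21 E=43] avail[A=40 B=50 C=23 D=21 E=43] open={}
Step 11: reserve R6 C 4 -> on_hand[A=40 B=50 C=23 D=21 E=43] avail[A=40 B=50 C=19 D=21 E=43] open={R6}
Step 12: commit R6 -> on_hand[A=40 B=50 C=19 D=21 E=43] avail[A=40 B=50 C=19 D=21 E=43] open={}
Step 13: reserve R7 D 6 -> on_hand[A=40 B=50 C=19 D=21 E=43] avail[A=40 B=50 C=19 D=15 E=43] open={R7}
Step 14: cancel R7 -> on_hand[A=40 B=50 C=19 D=21 E=43] avail[A=40 B=50 C=19 D=21 E=43] open={}
Step 15: reserve R8 D 8 -> on_hand[A=40 B=50 C=19 D=21 E=43] avail[A=40 B=50 C=19 D=13 E=43] open={R8}
Step 16: reserve R9 A 8 -> on_hand[A=40 B=50 C=19 D=21 E=43] avail[A=32 B=50 C=19 D=13 E=43] open={R8,R9}
Step 17: commit R8 -> on_hand[A=40 B=50 C=19 D=13 E=43] avail[A=32 B=50 C=19 D=13 E=43] open={R9}
Step 18: reserve R10 A 2 -> on_hand[A=40 B=50 C=19 D=13 E=43] avail[A=30 B=50 C=19 D=13 E=43] open={R10,R9}
Final available[A] = 30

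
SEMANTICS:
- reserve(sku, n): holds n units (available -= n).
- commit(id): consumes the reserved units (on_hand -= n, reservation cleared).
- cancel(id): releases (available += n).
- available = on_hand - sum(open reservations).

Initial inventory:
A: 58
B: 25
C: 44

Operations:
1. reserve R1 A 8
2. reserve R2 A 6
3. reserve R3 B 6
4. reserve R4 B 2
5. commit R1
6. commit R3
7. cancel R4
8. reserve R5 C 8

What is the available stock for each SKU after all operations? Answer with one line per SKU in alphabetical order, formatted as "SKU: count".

Step 1: reserve R1 A 8 -> on_hand[A=58 B=25 C=44] avail[A=50 B=25 C=44] open={R1}
Step 2: reserve R2 A 6 -> on_hand[A=58 B=25 C=44] avail[A=44 B=25 C=44] open={R1,R2}
Step 3: reserve R3 B 6 -> on_hand[A=58 B=25 C=44] avail[A=44 B=19 C=44] open={R1,R2,R3}
Step 4: reserve R4 B 2 -> on_hand[A=58 B=25 C=44] avail[A=44 B=17 C=44] open={R1,R2,R3,R4}
Step 5: commit R1 -> on_hand[A=50 B=25 C=44] avail[A=44 B=17 C=44] open={R2,R3,R4}
Step 6: commit R3 -> on_hand[A=50 B=19 C=44] avail[A=44 B=17 C=44] open={R2,R4}
Step 7: cancel R4 -> on_hand[A=50 B=19 C=44] avail[A=44 B=19 C=44] open={R2}
Step 8: reserve R5 C 8 -> on_hand[A=50 B=19 C=44] avail[A=44 B=19 C=36] open={R2,R5}

Answer: A: 44
B: 19
C: 36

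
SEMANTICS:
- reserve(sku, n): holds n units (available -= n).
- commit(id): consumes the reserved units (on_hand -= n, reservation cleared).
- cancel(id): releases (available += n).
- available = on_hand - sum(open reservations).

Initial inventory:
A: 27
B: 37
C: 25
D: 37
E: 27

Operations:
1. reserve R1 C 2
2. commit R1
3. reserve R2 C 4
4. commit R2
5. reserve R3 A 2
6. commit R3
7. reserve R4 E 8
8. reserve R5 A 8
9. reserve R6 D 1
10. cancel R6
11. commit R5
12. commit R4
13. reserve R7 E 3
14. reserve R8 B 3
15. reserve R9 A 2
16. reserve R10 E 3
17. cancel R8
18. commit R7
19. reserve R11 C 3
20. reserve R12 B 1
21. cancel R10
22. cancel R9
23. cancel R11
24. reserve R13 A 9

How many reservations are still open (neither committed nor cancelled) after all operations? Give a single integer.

Answer: 2

Derivation:
Step 1: reserve R1 C 2 -> on_hand[A=27 B=37 C=25 D=37 E=27] avail[A=27 B=37 C=23 D=37 E=27] open={R1}
Step 2: commit R1 -> on_hand[A=27 B=37 C=23 D=37 E=27] avail[A=27 B=37 C=23 D=37 E=27] open={}
Step 3: reserve R2 C 4 -> on_hand[A=27 B=37 C=23 D=37 E=27] avail[A=27 B=37 C=19 D=37 E=27] open={R2}
Step 4: commit R2 -> on_hand[A=27 B=37 C=19 D=37 E=27] avail[A=27 B=37 C=19 D=37 E=27] open={}
Step 5: reserve R3 A 2 -> on_hand[A=27 B=37 C=19 D=37 E=27] avail[A=25 B=37 C=19 D=37 E=27] open={R3}
Step 6: commit R3 -> on_hand[A=25 B=37 C=19 D=37 E=27] avail[A=25 B=37 C=19 D=37 E=27] open={}
Step 7: reserve R4 E 8 -> on_hand[A=25 B=37 C=19 D=37 E=27] avail[A=25 B=37 C=19 D=37 E=19] open={R4}
Step 8: reserve R5 A 8 -> on_hand[A=25 B=37 C=19 D=37 E=27] avail[A=17 B=37 C=19 D=37 E=19] open={R4,R5}
Step 9: reserve R6 D 1 -> on_hand[A=25 B=37 C=19 D=37 E=27] avail[A=17 B=37 C=19 D=36 E=19] open={R4,R5,R6}
Step 10: cancel R6 -> on_hand[A=25 B=37 C=19 D=37 E=27] avail[A=17 B=37 C=19 D=37 E=19] open={R4,R5}
Step 11: commit R5 -> on_hand[A=17 B=37 C=19 D=37 E=27] avail[A=17 B=37 C=19 D=37 E=19] open={R4}
Step 12: commit R4 -> on_hand[A=17 B=37 C=19 D=37 E=19] avail[A=17 B=37 C=19 D=37 E=19] open={}
Step 13: reserve R7 E 3 -> on_hand[A=17 B=37 C=19 D=37 E=19] avail[A=17 B=37 C=19 D=37 E=16] open={R7}
Step 14: reserve R8 B 3 -> on_hand[A=17 B=37 C=19 D=37 E=19] avail[A=17 B=34 C=19 D=37 E=16] open={R7,R8}
Step 15: reserve R9 A 2 -> on_hand[A=17 B=37 C=19 D=37 E=19] avail[A=15 B=34 C=19 D=37 E=16] open={R7,R8,R9}
Step 16: reserve R10 E 3 -> on_hand[A=17 B=37 C=19 D=37 E=19] avail[A=15 B=34 C=19 D=37 E=13] open={R10,R7,R8,R9}
Step 17: cancel R8 -> on_hand[A=17 B=37 C=19 D=37 E=19] avail[A=15 B=37 C=19 D=37 E=13] open={R10,R7,R9}
Step 18: commit R7 -> on_hand[A=17 B=37 C=19 D=37 E=16] avail[A=15 B=37 C=19 D=37 E=13] open={R10,R9}
Step 19: reserve R11 C 3 -> on_hand[A=17 B=37 C=19 D=37 E=16] avail[A=15 B=37 C=16 D=37 E=13] open={R10,R11,R9}
Step 20: reserve R12 B 1 -> on_hand[A=17 B=37 C=19 D=37 E=16] avail[A=15 B=36 C=16 D=37 E=13] open={R10,R11,R12,R9}
Step 21: cancel R10 -> on_hand[A=17 B=37 C=19 D=37 E=16] avail[A=15 B=36 C=16 D=37 E=16] open={R11,R12,R9}
Step 22: cancel R9 -> on_hand[A=17 B=37 C=19 D=37 E=16] avail[A=17 B=36 C=16 D=37 E=16] open={R11,R12}
Step 23: cancel R11 -> on_hand[A=17 B=37 C=19 D=37 E=16] avail[A=17 B=36 C=19 D=37 E=16] open={R12}
Step 24: reserve R13 A 9 -> on_hand[A=17 B=37 C=19 D=37 E=16] avail[A=8 B=36 C=19 D=37 E=16] open={R12,R13}
Open reservations: ['R12', 'R13'] -> 2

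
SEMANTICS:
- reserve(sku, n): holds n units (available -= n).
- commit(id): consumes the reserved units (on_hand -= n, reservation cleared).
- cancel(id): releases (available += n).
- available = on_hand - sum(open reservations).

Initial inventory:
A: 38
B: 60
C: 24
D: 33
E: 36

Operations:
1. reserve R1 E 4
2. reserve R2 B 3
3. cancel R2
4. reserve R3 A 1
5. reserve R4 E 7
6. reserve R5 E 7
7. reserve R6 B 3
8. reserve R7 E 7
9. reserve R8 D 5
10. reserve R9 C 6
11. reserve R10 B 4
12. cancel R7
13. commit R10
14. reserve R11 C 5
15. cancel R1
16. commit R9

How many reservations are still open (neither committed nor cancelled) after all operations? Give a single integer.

Step 1: reserve R1 E 4 -> on_hand[A=38 B=60 C=24 D=33 E=36] avail[A=38 B=60 C=24 D=33 E=32] open={R1}
Step 2: reserve R2 B 3 -> on_hand[A=38 B=60 C=24 D=33 E=36] avail[A=38 B=57 C=24 D=33 E=32] open={R1,R2}
Step 3: cancel R2 -> on_hand[A=38 B=60 C=24 D=33 E=36] avail[A=38 B=60 C=24 D=33 E=32] open={R1}
Step 4: reserve R3 A 1 -> on_hand[A=38 B=60 C=24 D=33 E=36] avail[A=37 B=60 C=24 D=33 E=32] open={R1,R3}
Step 5: reserve R4 E 7 -> on_hand[A=38 B=60 C=24 D=33 E=36] avail[A=37 B=60 C=24 D=33 E=25] open={R1,R3,R4}
Step 6: reserve R5 E 7 -> on_hand[A=38 B=60 C=24 D=33 E=36] avail[A=37 B=60 C=24 D=33 E=18] open={R1,R3,R4,R5}
Step 7: reserve R6 B 3 -> on_hand[A=38 B=60 C=24 D=33 E=36] avail[A=37 B=57 C=24 D=33 E=18] open={R1,R3,R4,R5,R6}
Step 8: reserve R7 E 7 -> on_hand[A=38 B=60 C=24 D=33 E=36] avail[A=37 B=57 C=24 D=33 E=11] open={R1,R3,R4,R5,R6,R7}
Step 9: reserve R8 D 5 -> on_hand[A=38 B=60 C=24 D=33 E=36] avail[A=37 B=57 C=24 D=28 E=11] open={R1,R3,R4,R5,R6,R7,R8}
Step 10: reserve R9 C 6 -> on_hand[A=38 B=60 C=24 D=33 E=36] avail[A=37 B=57 C=18 D=28 E=11] open={R1,R3,R4,R5,R6,R7,R8,R9}
Step 11: reserve R10 B 4 -> on_hand[A=38 B=60 C=24 D=33 E=36] avail[A=37 B=53 C=18 D=28 E=11] open={R1,R10,R3,R4,R5,R6,R7,R8,R9}
Step 12: cancel R7 -> on_hand[A=38 B=60 C=24 D=33 E=36] avail[A=37 B=53 C=18 D=28 E=18] open={R1,R10,R3,R4,R5,R6,R8,R9}
Step 13: commit R10 -> on_hand[A=38 B=56 C=24 D=33 E=36] avail[A=37 B=53 C=18 D=28 E=18] open={R1,R3,R4,R5,R6,R8,R9}
Step 14: reserve R11 C 5 -> on_hand[A=38 B=56 C=24 D=33 E=36] avail[A=37 B=53 C=13 D=28 E=18] open={R1,R11,R3,R4,R5,R6,R8,R9}
Step 15: cancel R1 -> on_hand[A=38 B=56 C=24 D=33 E=36] avail[A=37 B=53 C=13 D=28 E=22] open={R11,R3,R4,R5,R6,R8,R9}
Step 16: commit R9 -> on_hand[A=38 B=56 C=18 D=33 E=36] avail[A=37 B=53 C=13 D=28 E=22] open={R11,R3,R4,R5,R6,R8}
Open reservations: ['R11', 'R3', 'R4', 'R5', 'R6', 'R8'] -> 6

Answer: 6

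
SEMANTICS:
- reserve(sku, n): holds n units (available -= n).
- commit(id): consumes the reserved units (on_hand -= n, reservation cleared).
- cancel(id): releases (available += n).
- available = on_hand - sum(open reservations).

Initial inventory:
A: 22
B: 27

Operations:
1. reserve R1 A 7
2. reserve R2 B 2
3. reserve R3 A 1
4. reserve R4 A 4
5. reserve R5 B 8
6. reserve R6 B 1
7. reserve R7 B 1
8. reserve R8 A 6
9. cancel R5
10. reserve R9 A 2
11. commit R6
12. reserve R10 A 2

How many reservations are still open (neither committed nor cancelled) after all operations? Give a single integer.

Step 1: reserve R1 A 7 -> on_hand[A=22 B=27] avail[A=15 B=27] open={R1}
Step 2: reserve R2 B 2 -> on_hand[A=22 B=27] avail[A=15 B=25] open={R1,R2}
Step 3: reserve R3 A 1 -> on_hand[A=22 B=27] avail[A=14 B=25] open={R1,R2,R3}
Step 4: reserve R4 A 4 -> on_hand[A=22 B=27] avail[A=10 B=25] open={R1,R2,R3,R4}
Step 5: reserve R5 B 8 -> on_hand[A=22 B=27] avail[A=10 B=17] open={R1,R2,R3,R4,R5}
Step 6: reserve R6 B 1 -> on_hand[A=22 B=27] avail[A=10 B=16] open={R1,R2,R3,R4,R5,R6}
Step 7: reserve R7 B 1 -> on_hand[A=22 B=27] avail[A=10 B=15] open={R1,R2,R3,R4,R5,R6,R7}
Step 8: reserve R8 A 6 -> on_hand[A=22 B=27] avail[A=4 B=15] open={R1,R2,R3,R4,R5,R6,R7,R8}
Step 9: cancel R5 -> on_hand[A=22 B=27] avail[A=4 B=23] open={R1,R2,R3,R4,R6,R7,R8}
Step 10: reserve R9 A 2 -> on_hand[A=22 B=27] avail[A=2 B=23] open={R1,R2,R3,R4,R6,R7,R8,R9}
Step 11: commit R6 -> on_hand[A=22 B=26] avail[A=2 B=23] open={R1,R2,R3,R4,R7,R8,R9}
Step 12: reserve R10 A 2 -> on_hand[A=22 B=26] avail[A=0 B=23] open={R1,R10,R2,R3,R4,R7,R8,R9}
Open reservations: ['R1', 'R10', 'R2', 'R3', 'R4', 'R7', 'R8', 'R9'] -> 8

Answer: 8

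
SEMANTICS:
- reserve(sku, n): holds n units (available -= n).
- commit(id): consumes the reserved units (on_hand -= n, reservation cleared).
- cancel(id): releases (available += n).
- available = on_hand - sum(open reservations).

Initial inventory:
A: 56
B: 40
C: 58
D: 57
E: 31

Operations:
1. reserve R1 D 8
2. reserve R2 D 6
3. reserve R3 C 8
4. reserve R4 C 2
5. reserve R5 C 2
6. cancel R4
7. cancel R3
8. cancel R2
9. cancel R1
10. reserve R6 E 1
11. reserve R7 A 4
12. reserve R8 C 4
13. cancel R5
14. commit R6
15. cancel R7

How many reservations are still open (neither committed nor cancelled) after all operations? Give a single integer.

Step 1: reserve R1 D 8 -> on_hand[A=56 B=40 C=58 D=57 E=31] avail[A=56 B=40 C=58 D=49 E=31] open={R1}
Step 2: reserve R2 D 6 -> on_hand[A=56 B=40 C=58 D=57 E=31] avail[A=56 B=40 C=58 D=43 E=31] open={R1,R2}
Step 3: reserve R3 C 8 -> on_hand[A=56 B=40 C=58 D=57 E=31] avail[A=56 B=40 C=50 D=43 E=31] open={R1,R2,R3}
Step 4: reserve R4 C 2 -> on_hand[A=56 B=40 C=58 D=57 E=31] avail[A=56 B=40 C=48 D=43 E=31] open={R1,R2,R3,R4}
Step 5: reserve R5 C 2 -> on_hand[A=56 B=40 C=58 D=57 E=31] avail[A=56 B=40 C=46 D=43 E=31] open={R1,R2,R3,R4,R5}
Step 6: cancel R4 -> on_hand[A=56 B=40 C=58 D=57 E=31] avail[A=56 B=40 C=48 D=43 E=31] open={R1,R2,R3,R5}
Step 7: cancel R3 -> on_hand[A=56 B=40 C=58 D=57 E=31] avail[A=56 B=40 C=56 D=43 E=31] open={R1,R2,R5}
Step 8: cancel R2 -> on_hand[A=56 B=40 C=58 D=57 E=31] avail[A=56 B=40 C=56 D=49 E=31] open={R1,R5}
Step 9: cancel R1 -> on_hand[A=56 B=40 C=58 D=57 E=31] avail[A=56 B=40 C=56 D=57 E=31] open={R5}
Step 10: reserve R6 E 1 -> on_hand[A=56 B=40 C=58 D=57 E=31] avail[A=56 B=40 C=56 D=57 E=30] open={R5,R6}
Step 11: reserve R7 A 4 -> on_hand[A=56 B=40 C=58 D=57 E=31] avail[A=52 B=40 C=56 D=57 E=30] open={R5,R6,R7}
Step 12: reserve R8 C 4 -> on_hand[A=56 B=40 C=58 D=57 E=31] avail[A=52 B=40 C=52 D=57 E=30] open={R5,R6,R7,R8}
Step 13: cancel R5 -> on_hand[A=56 B=40 C=58 D=57 E=31] avail[A=52 B=40 C=54 D=57 E=30] open={R6,R7,R8}
Step 14: commit R6 -> on_hand[A=56 B=40 C=58 D=57 E=30] avail[A=52 B=40 C=54 D=57 E=30] open={R7,R8}
Step 15: cancel R7 -> on_hand[A=56 B=40 C=58 D=57 E=30] avail[A=56 B=40 C=54 D=57 E=30] open={R8}
Open reservations: ['R8'] -> 1

Answer: 1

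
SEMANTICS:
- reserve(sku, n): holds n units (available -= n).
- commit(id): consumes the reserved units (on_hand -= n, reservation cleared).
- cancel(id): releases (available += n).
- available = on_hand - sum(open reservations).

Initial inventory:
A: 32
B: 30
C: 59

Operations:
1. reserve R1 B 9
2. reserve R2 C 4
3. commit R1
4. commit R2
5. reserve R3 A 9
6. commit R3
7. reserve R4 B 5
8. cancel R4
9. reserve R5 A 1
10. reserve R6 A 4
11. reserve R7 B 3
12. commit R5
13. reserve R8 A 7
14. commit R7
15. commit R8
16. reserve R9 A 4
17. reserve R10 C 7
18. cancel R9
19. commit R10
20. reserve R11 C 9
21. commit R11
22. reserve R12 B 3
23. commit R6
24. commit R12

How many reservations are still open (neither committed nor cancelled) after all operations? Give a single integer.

Answer: 0

Derivation:
Step 1: reserve R1 B 9 -> on_hand[A=32 B=30 C=59] avail[A=32 B=21 C=59] open={R1}
Step 2: reserve R2 C 4 -> on_hand[A=32 B=30 C=59] avail[A=32 B=21 C=55] open={R1,R2}
Step 3: commit R1 -> on_hand[A=32 B=21 C=59] avail[A=32 B=21 C=55] open={R2}
Step 4: commit R2 -> on_hand[A=32 B=21 C=55] avail[A=32 B=21 C=55] open={}
Step 5: reserve R3 A 9 -> on_hand[A=32 B=21 C=55] avail[A=23 B=21 C=55] open={R3}
Step 6: commit R3 -> on_hand[A=23 B=21 C=55] avail[A=23 B=21 C=55] open={}
Step 7: reserve R4 B 5 -> on_hand[A=23 B=21 C=55] avail[A=23 B=16 C=55] open={R4}
Step 8: cancel R4 -> on_hand[A=23 B=21 C=55] avail[A=23 B=21 C=55] open={}
Step 9: reserve R5 A 1 -> on_hand[A=23 B=21 C=55] avail[A=22 B=21 C=55] open={R5}
Step 10: reserve R6 A 4 -> on_hand[A=23 B=21 C=55] avail[A=18 B=21 C=55] open={R5,R6}
Step 11: reserve R7 B 3 -> on_hand[A=23 B=21 C=55] avail[A=18 B=18 C=55] open={R5,R6,R7}
Step 12: commit R5 -> on_hand[A=22 B=21 C=55] avail[A=18 B=18 C=55] open={R6,R7}
Step 13: reserve R8 A 7 -> on_hand[A=22 B=21 C=55] avail[A=11 B=18 C=55] open={R6,R7,R8}
Step 14: commit R7 -> on_hand[A=22 B=18 C=55] avail[A=11 B=18 C=55] open={R6,R8}
Step 15: commit R8 -> on_hand[A=15 B=18 C=55] avail[A=11 B=18 C=55] open={R6}
Step 16: reserve R9 A 4 -> on_hand[A=15 B=18 C=55] avail[A=7 B=18 C=55] open={R6,R9}
Step 17: reserve R10 C 7 -> on_hand[A=15 B=18 C=55] avail[A=7 B=18 C=48] open={R10,R6,R9}
Step 18: cancel R9 -> on_hand[A=15 B=18 C=55] avail[A=11 B=18 C=48] open={R10,R6}
Step 19: commit R10 -> on_hand[A=15 B=18 C=48] avail[A=11 B=18 C=48] open={R6}
Step 20: reserve R11 C 9 -> on_hand[A=15 B=18 C=48] avail[A=11 B=18 C=39] open={R11,R6}
Step 21: commit R11 -> on_hand[A=15 B=18 C=39] avail[A=11 B=18 C=39] open={R6}
Step 22: reserve R12 B 3 -> on_hand[A=15 B=18 C=39] avail[A=11 B=15 C=39] open={R12,R6}
Step 23: commit R6 -> on_hand[A=11 B=18 C=39] avail[A=11 B=15 C=39] open={R12}
Step 24: commit R12 -> on_hand[A=11 B=15 C=39] avail[A=11 B=15 C=39] open={}
Open reservations: [] -> 0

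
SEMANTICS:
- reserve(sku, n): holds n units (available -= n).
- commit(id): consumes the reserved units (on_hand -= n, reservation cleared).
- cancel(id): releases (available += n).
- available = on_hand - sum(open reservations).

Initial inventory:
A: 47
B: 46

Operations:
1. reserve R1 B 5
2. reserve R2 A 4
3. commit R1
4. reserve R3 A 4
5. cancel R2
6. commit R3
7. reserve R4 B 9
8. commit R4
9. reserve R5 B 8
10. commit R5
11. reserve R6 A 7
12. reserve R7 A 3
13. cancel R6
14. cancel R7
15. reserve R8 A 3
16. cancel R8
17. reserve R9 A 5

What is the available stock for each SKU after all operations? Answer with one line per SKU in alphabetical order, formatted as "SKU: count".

Answer: A: 38
B: 24

Derivation:
Step 1: reserve R1 B 5 -> on_hand[A=47 B=46] avail[A=47 B=41] open={R1}
Step 2: reserve R2 A 4 -> on_hand[A=47 B=46] avail[A=43 B=41] open={R1,R2}
Step 3: commit R1 -> on_hand[A=47 B=41] avail[A=43 B=41] open={R2}
Step 4: reserve R3 A 4 -> on_hand[A=47 B=41] avail[A=39 B=41] open={R2,R3}
Step 5: cancel R2 -> on_hand[A=47 B=41] avail[A=43 B=41] open={R3}
Step 6: commit R3 -> on_hand[A=43 B=41] avail[A=43 B=41] open={}
Step 7: reserve R4 B 9 -> on_hand[A=43 B=41] avail[A=43 B=32] open={R4}
Step 8: commit R4 -> on_hand[A=43 B=32] avail[A=43 B=32] open={}
Step 9: reserve R5 B 8 -> on_hand[A=43 B=32] avail[A=43 B=24] open={R5}
Step 10: commit R5 -> on_hand[A=43 B=24] avail[A=43 B=24] open={}
Step 11: reserve R6 A 7 -> on_hand[A=43 B=24] avail[A=36 B=24] open={R6}
Step 12: reserve R7 A 3 -> on_hand[A=43 B=24] avail[A=33 B=24] open={R6,R7}
Step 13: cancel R6 -> on_hand[A=43 B=24] avail[A=40 B=24] open={R7}
Step 14: cancel R7 -> on_hand[A=43 B=24] avail[A=43 B=24] open={}
Step 15: reserve R8 A 3 -> on_hand[A=43 B=24] avail[A=40 B=24] open={R8}
Step 16: cancel R8 -> on_hand[A=43 B=24] avail[A=43 B=24] open={}
Step 17: reserve R9 A 5 -> on_hand[A=43 B=24] avail[A=38 B=24] open={R9}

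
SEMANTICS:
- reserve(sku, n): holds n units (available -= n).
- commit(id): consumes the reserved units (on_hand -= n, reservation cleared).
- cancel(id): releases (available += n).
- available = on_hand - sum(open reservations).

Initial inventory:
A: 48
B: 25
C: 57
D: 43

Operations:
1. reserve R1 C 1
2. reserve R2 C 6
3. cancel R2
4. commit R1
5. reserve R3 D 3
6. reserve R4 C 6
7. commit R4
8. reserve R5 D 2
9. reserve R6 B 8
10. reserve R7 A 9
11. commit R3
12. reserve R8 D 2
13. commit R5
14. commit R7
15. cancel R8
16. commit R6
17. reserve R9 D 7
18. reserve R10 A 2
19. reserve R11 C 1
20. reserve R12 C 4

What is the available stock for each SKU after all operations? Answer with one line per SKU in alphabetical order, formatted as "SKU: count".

Answer: A: 37
B: 17
C: 45
D: 31

Derivation:
Step 1: reserve R1 C 1 -> on_hand[A=48 B=25 C=57 D=43] avail[A=48 B=25 C=56 D=43] open={R1}
Step 2: reserve R2 C 6 -> on_hand[A=48 B=25 C=57 D=43] avail[A=48 B=25 C=50 D=43] open={R1,R2}
Step 3: cancel R2 -> on_hand[A=48 B=25 C=57 D=43] avail[A=48 B=25 C=56 D=43] open={R1}
Step 4: commit R1 -> on_hand[A=48 B=25 C=56 D=43] avail[A=48 B=25 C=56 D=43] open={}
Step 5: reserve R3 D 3 -> on_hand[A=48 B=25 C=56 D=43] avail[A=48 B=25 C=56 D=40] open={R3}
Step 6: reserve R4 C 6 -> on_hand[A=48 B=25 C=56 D=43] avail[A=48 B=25 C=50 D=40] open={R3,R4}
Step 7: commit R4 -> on_hand[A=48 B=25 C=50 D=43] avail[A=48 B=25 C=50 D=40] open={R3}
Step 8: reserve R5 D 2 -> on_hand[A=48 B=25 C=50 D=43] avail[A=48 B=25 C=50 D=38] open={R3,R5}
Step 9: reserve R6 B 8 -> on_hand[A=48 B=25 C=50 D=43] avail[A=48 B=17 C=50 D=38] open={R3,R5,R6}
Step 10: reserve R7 A 9 -> on_hand[A=48 B=25 C=50 D=43] avail[A=39 B=17 C=50 D=38] open={R3,R5,R6,R7}
Step 11: commit R3 -> on_hand[A=48 B=25 C=50 D=40] avail[A=39 B=17 C=50 D=38] open={R5,R6,R7}
Step 12: reserve R8 D 2 -> on_hand[A=48 B=25 C=50 D=40] avail[A=39 B=17 C=50 D=36] open={R5,R6,R7,R8}
Step 13: commit R5 -> on_hand[A=48 B=25 C=50 D=38] avail[A=39 B=17 C=50 D=36] open={R6,R7,R8}
Step 14: commit R7 -> on_hand[A=39 B=25 C=50 D=38] avail[A=39 B=17 C=50 D=36] open={R6,R8}
Step 15: cancel R8 -> on_hand[A=39 B=25 C=50 D=38] avail[A=39 B=17 C=50 D=38] open={R6}
Step 16: commit R6 -> on_hand[A=39 B=17 C=50 D=38] avail[A=39 B=17 C=50 D=38] open={}
Step 17: reserve R9 D 7 -> on_hand[A=39 B=17 C=50 D=38] avail[A=39 B=17 C=50 D=31] open={R9}
Step 18: reserve R10 A 2 -> on_hand[A=39 B=17 C=50 D=38] avail[A=37 B=17 C=50 D=31] open={R10,R9}
Step 19: reserve R11 C 1 -> on_hand[A=39 B=17 C=50 D=38] avail[A=37 B=17 C=49 D=31] open={R10,R11,R9}
Step 20: reserve R12 C 4 -> on_hand[A=39 B=17 C=50 D=38] avail[A=37 B=17 C=45 D=31] open={R10,R11,R12,R9}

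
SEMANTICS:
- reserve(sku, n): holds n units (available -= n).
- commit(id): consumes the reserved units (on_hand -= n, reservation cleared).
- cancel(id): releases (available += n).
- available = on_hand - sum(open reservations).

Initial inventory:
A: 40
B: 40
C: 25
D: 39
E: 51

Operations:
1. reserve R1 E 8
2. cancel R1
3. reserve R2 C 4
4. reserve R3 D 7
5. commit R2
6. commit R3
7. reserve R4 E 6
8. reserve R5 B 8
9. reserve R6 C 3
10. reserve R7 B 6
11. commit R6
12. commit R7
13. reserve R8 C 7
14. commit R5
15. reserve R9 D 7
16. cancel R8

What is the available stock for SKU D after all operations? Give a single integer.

Answer: 25

Derivation:
Step 1: reserve R1 E 8 -> on_hand[A=40 B=40 C=25 D=39 E=51] avail[A=40 B=40 C=25 D=39 E=43] open={R1}
Step 2: cancel R1 -> on_hand[A=40 B=40 C=25 D=39 E=51] avail[A=40 B=40 C=25 D=39 E=51] open={}
Step 3: reserve R2 C 4 -> on_hand[A=40 B=40 C=25 D=39 E=51] avail[A=40 B=40 C=21 D=39 E=51] open={R2}
Step 4: reserve R3 D 7 -> on_hand[A=40 B=40 C=25 D=39 E=51] avail[A=40 B=40 C=21 D=32 E=51] open={R2,R3}
Step 5: commit R2 -> on_hand[A=40 B=40 C=21 D=39 E=51] avail[A=40 B=40 C=21 D=32 E=51] open={R3}
Step 6: commit R3 -> on_hand[A=40 B=40 C=21 D=32 E=51] avail[A=40 B=40 C=21 D=32 E=51] open={}
Step 7: reserve R4 E 6 -> on_hand[A=40 B=40 C=21 D=32 E=51] avail[A=40 B=40 C=21 D=32 E=45] open={R4}
Step 8: reserve R5 B 8 -> on_hand[A=40 B=40 C=21 D=32 E=51] avail[A=40 B=32 C=21 D=32 E=45] open={R4,R5}
Step 9: reserve R6 C 3 -> on_hand[A=40 B=40 C=21 D=32 E=51] avail[A=40 B=32 C=18 D=32 E=45] open={R4,R5,R6}
Step 10: reserve R7 B 6 -> on_hand[A=40 B=40 C=21 D=32 E=51] avail[A=40 B=26 C=18 D=32 E=45] open={R4,R5,R6,R7}
Step 11: commit R6 -> on_hand[A=40 B=40 C=18 D=32 E=51] avail[A=40 B=26 C=18 D=32 E=45] open={R4,R5,R7}
Step 12: commit R7 -> on_hand[A=40 B=34 C=18 D=32 E=51] avail[A=40 B=26 C=18 D=32 E=45] open={R4,R5}
Step 13: reserve R8 C 7 -> on_hand[A=40 B=34 C=18 D=32 E=51] avail[A=40 B=26 C=11 D=32 E=45] open={R4,R5,R8}
Step 14: commit R5 -> on_hand[A=40 B=26 C=18 D=32 E=51] avail[A=40 B=26 C=11 D=32 E=45] open={R4,R8}
Step 15: reserve R9 D 7 -> on_hand[A=40 B=26 C=18 D=32 E=51] avail[A=40 B=26 C=11 D=25 E=45] open={R4,R8,R9}
Step 16: cancel R8 -> on_hand[A=40 B=26 C=18 D=32 E=51] avail[A=40 B=26 C=18 D=25 E=45] open={R4,R9}
Final available[D] = 25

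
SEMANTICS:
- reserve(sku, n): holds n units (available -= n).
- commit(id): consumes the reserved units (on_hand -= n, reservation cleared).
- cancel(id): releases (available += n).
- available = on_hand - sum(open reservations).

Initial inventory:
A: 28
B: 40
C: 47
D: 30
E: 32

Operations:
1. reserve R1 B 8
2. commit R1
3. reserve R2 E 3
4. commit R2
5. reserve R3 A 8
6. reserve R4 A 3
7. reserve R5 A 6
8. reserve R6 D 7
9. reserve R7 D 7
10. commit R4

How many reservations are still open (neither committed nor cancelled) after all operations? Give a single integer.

Answer: 4

Derivation:
Step 1: reserve R1 B 8 -> on_hand[A=28 B=40 C=47 D=30 E=32] avail[A=28 B=32 C=47 D=30 E=32] open={R1}
Step 2: commit R1 -> on_hand[A=28 B=32 C=47 D=30 E=32] avail[A=28 B=32 C=47 D=30 E=32] open={}
Step 3: reserve R2 E 3 -> on_hand[A=28 B=32 C=47 D=30 E=32] avail[A=28 B=32 C=47 D=30 E=29] open={R2}
Step 4: commit R2 -> on_hand[A=28 B=32 C=47 D=30 E=29] avail[A=28 B=32 C=47 D=30 E=29] open={}
Step 5: reserve R3 A 8 -> on_hand[A=28 B=32 C=47 D=30 E=29] avail[A=20 B=32 C=47 D=30 E=29] open={R3}
Step 6: reserve R4 A 3 -> on_hand[A=28 B=32 C=47 D=30 E=29] avail[A=17 B=32 C=47 D=30 E=29] open={R3,R4}
Step 7: reserve R5 A 6 -> on_hand[A=28 B=32 C=47 D=30 E=29] avail[A=11 B=32 C=47 D=30 E=29] open={R3,R4,R5}
Step 8: reserve R6 D 7 -> on_hand[A=28 B=32 C=47 D=30 E=29] avail[A=11 B=32 C=47 D=23 E=29] open={R3,R4,R5,R6}
Step 9: reserve R7 D 7 -> on_hand[A=28 B=32 C=47 D=30 E=29] avail[A=11 B=32 C=47 D=16 E=29] open={R3,R4,R5,R6,R7}
Step 10: commit R4 -> on_hand[A=25 B=32 C=47 D=30 E=29] avail[A=11 B=32 C=47 D=16 E=29] open={R3,R5,R6,R7}
Open reservations: ['R3', 'R5', 'R6', 'R7'] -> 4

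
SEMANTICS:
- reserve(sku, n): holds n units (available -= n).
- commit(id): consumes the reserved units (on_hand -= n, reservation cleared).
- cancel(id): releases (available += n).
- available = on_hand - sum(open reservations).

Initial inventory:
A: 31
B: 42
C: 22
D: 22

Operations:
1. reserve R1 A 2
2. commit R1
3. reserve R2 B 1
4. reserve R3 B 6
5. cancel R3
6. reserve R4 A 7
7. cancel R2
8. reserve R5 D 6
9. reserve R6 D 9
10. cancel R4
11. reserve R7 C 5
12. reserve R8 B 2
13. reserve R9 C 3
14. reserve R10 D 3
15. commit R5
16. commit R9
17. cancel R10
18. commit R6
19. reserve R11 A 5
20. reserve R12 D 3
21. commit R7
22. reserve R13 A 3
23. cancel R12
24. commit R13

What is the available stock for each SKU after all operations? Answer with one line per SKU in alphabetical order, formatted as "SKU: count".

Answer: A: 21
B: 40
C: 14
D: 7

Derivation:
Step 1: reserve R1 A 2 -> on_hand[A=31 B=42 C=22 D=22] avail[A=29 B=42 C=22 D=22] open={R1}
Step 2: commit R1 -> on_hand[A=29 B=42 C=22 D=22] avail[A=29 B=42 C=22 D=22] open={}
Step 3: reserve R2 B 1 -> on_hand[A=29 B=42 C=22 D=22] avail[A=29 B=41 C=22 D=22] open={R2}
Step 4: reserve R3 B 6 -> on_hand[A=29 B=42 C=22 D=22] avail[A=29 B=35 C=22 D=22] open={R2,R3}
Step 5: cancel R3 -> on_hand[A=29 B=42 C=22 D=22] avail[A=29 B=41 C=22 D=22] open={R2}
Step 6: reserve R4 A 7 -> on_hand[A=29 B=42 C=22 D=22] avail[A=22 B=41 C=22 D=22] open={R2,R4}
Step 7: cancel R2 -> on_hand[A=29 B=42 C=22 D=22] avail[A=22 B=42 C=22 D=22] open={R4}
Step 8: reserve R5 D 6 -> on_hand[A=29 B=42 C=22 D=22] avail[A=22 B=42 C=22 D=16] open={R4,R5}
Step 9: reserve R6 D 9 -> on_hand[A=29 B=42 C=22 D=22] avail[A=22 B=42 C=22 D=7] open={R4,R5,R6}
Step 10: cancel R4 -> on_hand[A=29 B=42 C=22 D=22] avail[A=29 B=42 C=22 D=7] open={R5,R6}
Step 11: reserve R7 C 5 -> on_hand[A=29 B=42 C=22 D=22] avail[A=29 B=42 C=17 D=7] open={R5,R6,R7}
Step 12: reserve R8 B 2 -> on_hand[A=29 B=42 C=22 D=22] avail[A=29 B=40 C=17 D=7] open={R5,R6,R7,R8}
Step 13: reserve R9 C 3 -> on_hand[A=29 B=42 C=22 D=22] avail[A=29 B=40 C=14 D=7] open={R5,R6,R7,R8,R9}
Step 14: reserve R10 D 3 -> on_hand[A=29 B=42 C=22 D=22] avail[A=29 B=40 C=14 D=4] open={R10,R5,R6,R7,R8,R9}
Step 15: commit R5 -> on_hand[A=29 B=42 C=22 D=16] avail[A=29 B=40 C=14 D=4] open={R10,R6,R7,R8,R9}
Step 16: commit R9 -> on_hand[A=29 B=42 C=19 D=16] avail[A=29 B=40 C=14 D=4] open={R10,R6,R7,R8}
Step 17: cancel R10 -> on_hand[A=29 B=42 C=19 D=16] avail[A=29 B=40 C=14 D=7] open={R6,R7,R8}
Step 18: commit R6 -> on_hand[A=29 B=42 C=19 D=7] avail[A=29 B=40 C=14 D=7] open={R7,R8}
Step 19: reserve R11 A 5 -> on_hand[A=29 B=42 C=19 D=7] avail[A=24 B=40 C=14 D=7] open={R11,R7,R8}
Step 20: reserve R12 D 3 -> on_hand[A=29 B=42 C=19 D=7] avail[A=24 B=40 C=14 D=4] open={R11,R12,R7,R8}
Step 21: commit R7 -> on_hand[A=29 B=42 C=14 D=7] avail[A=24 B=40 C=14 D=4] open={R11,R12,R8}
Step 22: reserve R13 A 3 -> on_hand[A=29 B=42 C=14 D=7] avail[A=21 B=40 C=14 D=4] open={R11,R12,R13,R8}
Step 23: cancel R12 -> on_hand[A=29 B=42 C=14 D=7] avail[A=21 B=40 C=14 D=7] open={R11,R13,R8}
Step 24: commit R13 -> on_hand[A=26 B=42 C=14 D=7] avail[A=21 B=40 C=14 D=7] open={R11,R8}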